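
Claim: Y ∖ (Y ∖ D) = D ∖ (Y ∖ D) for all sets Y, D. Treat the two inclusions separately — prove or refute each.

Only the forward inclusion holds.

(⊆) Let x ∈ Y ∖ (Y ∖ D). Then x ∈ Y ∩ D, from which x ∈ D ∖ (Y ∖ D).

(⊇) This inclusion fails. Take Y = ∅, D = {1}; then 1 ∈ D ∖ (Y ∖ D) but 1 ∉ Y ∖ (Y ∖ D).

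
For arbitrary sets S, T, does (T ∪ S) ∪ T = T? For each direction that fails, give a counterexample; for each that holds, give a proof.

(⟸) Let x ∈ T. Then either x ∈ T and x ∉ S; or x ∈ S ∩ T. In each case x ∈ (T ∪ S) ∪ T, so T ⊆ (T ∪ S) ∪ T.

(⟹) This inclusion fails. Take S = {1}, T = ∅; then 1 ∈ (T ∪ S) ∪ T but 1 ∉ T.

Only the reverse inclusion holds.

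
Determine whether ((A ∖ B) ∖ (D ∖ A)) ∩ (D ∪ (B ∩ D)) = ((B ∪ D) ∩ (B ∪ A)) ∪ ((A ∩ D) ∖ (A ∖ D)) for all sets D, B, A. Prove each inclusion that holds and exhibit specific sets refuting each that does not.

(⊆) holds; (⊇) fails.

(⟹) Let x ∈ ((A ∖ B) ∖ (D ∖ A)) ∩ (D ∪ (B ∩ D)). Then x ∈ D ∩ A and x ∉ B, from which x ∈ ((B ∪ D) ∩ (B ∪ A)) ∪ ((A ∩ D) ∖ (A ∖ D)).

(⟸) This inclusion fails. Take D = ∅, B = {1}, A = ∅; then 1 ∈ ((B ∪ D) ∩ (B ∪ A)) ∪ ((A ∩ D) ∖ (A ∖ D)) but 1 ∉ ((A ∖ B) ∖ (D ∖ A)) ∩ (D ∪ (B ∩ D)).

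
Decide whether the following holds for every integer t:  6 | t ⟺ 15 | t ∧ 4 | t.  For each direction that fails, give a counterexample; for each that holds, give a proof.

The forward direction fails; the converse holds.

(⇒) This fails: take t = 6. Certainly 6 ∣ 6, but 15 ∤ 6.

(⇐) Suppose 15 ∣ t and 4 ∣ t. Any common multiple of 15 and 4 is a multiple of their lcm; here gcd(15, 4) = 1, so lcm(15, 4) = 15·4 = 60, so 60 ∣ t. Since 6 ∣ 60, it follows that 6 ∣ t.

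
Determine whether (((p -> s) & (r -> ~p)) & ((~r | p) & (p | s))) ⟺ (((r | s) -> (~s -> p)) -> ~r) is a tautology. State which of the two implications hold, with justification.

(→) Assume the antecedent. If p is true, the antecedent forces (p = T, s = T, r = F), and ((r | s) -> (~s -> p)) -> ~r holds there. If p is false, the antecedent forces (p = F, s = T, r = F), and ((r | s) -> (~s -> p)) -> ~r holds there. Either way ((r | s) -> (~s -> p)) -> ~r holds.

(←) This fails. Under p = F, s = F, r = F, the left side is false but the right side is true.

Not equivalent: only (⇒) holds.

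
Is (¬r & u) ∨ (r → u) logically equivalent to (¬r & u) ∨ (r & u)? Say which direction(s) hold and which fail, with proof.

(⟹) This fails. Under r = F, u = F, the left side is true but the right side is false.

(⟸) Assume the antecedent. If r is true, the antecedent forces (r = T, u = T), and (¬r & u) ∨ (r → u) holds there. If r is false, (¬r & u) ∨ (r → u) reduces to true regardless of the other variables. Either way (¬r & u) ∨ (r → u) holds.

Only the converse holds.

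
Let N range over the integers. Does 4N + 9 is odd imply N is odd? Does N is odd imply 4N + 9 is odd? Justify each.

(←) Suppose N is odd. Since 4 is even, 4N is even for every N, so 4N + 9 has the same parity as 9, which is odd. Hence 4N + 9 is odd.

(→) This fails: take N = 2. Then 4N + 9 = 17, which is odd, yet N = 2 is even, not odd.

(⇒) fails; (⇐) holds.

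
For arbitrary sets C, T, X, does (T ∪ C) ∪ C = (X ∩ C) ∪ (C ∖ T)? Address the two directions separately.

(⊆) This inclusion fails. Take C = ∅, T = {1}, X = ∅; then 1 ∈ (T ∪ C) ∪ C but 1 ∉ (X ∩ C) ∪ (C ∖ T).

(⊇) Let x ∈ (X ∩ C) ∪ (C ∖ T). Then either x ∈ C and x ∉ T, X; or x ∈ C ∩ X and x ∉ T; or x ∈ C ∩ T ∩ X. In each case x ∈ (T ∪ C) ∪ C, so (X ∩ C) ∪ (C ∖ T) ⊆ (T ∪ C) ∪ C.

(⊆) fails; (⊇) holds.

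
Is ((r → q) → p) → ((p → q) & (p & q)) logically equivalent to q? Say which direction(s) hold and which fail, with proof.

(⟹) This fails. Under p = F, q = F, r = F, the left side is true but the right side is false.

(⟸) Assume the antecedent. If p is true, the antecedent forces (p = T, q = T, r = F) or (p = T, q = T, r = T), and the consequent holds there. If p is false, the antecedent forces (p = F, q = T, r = F) or (p = F, q = T, r = T), and the consequent holds there. Either way the consequent holds.

Only the reverse direction holds.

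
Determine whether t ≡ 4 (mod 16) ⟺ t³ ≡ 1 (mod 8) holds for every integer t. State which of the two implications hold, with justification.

(⇒) This fails: take t = 4. Then 4 ≡ 4 (mod 16), but 4³ = 64 ≡ 0 (mod 8), not 1.

(⇐) This fails: take t = 1. Then 1³ = 1 ≡ 1 (mod 8), yet 1 ≡ 1 (mod 16), not 4.

Both directions fail.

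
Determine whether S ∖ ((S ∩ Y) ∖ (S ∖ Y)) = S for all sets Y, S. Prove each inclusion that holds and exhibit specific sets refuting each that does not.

(⊆) holds; (⊇) fails.

(⊆) Let x ∈ S ∖ ((S ∩ Y) ∖ (S ∖ Y)). Then x ∈ S and x ∉ Y, from which x ∈ S.

(⊇) This inclusion fails. Take Y = {1}, S = {1}; then 1 ∈ S but 1 ∉ S ∖ ((S ∩ Y) ∖ (S ∖ Y)).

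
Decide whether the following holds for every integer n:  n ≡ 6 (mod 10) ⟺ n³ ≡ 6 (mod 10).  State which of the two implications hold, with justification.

Converse. Suppose n³ ≡ 6 (mod 10). The only residue r in {0, …, 9} with r³ ≡ 6 (mod 10) is r = 6, so n ≡ 6 (mod 10).

Forward direction. Suppose n ≡ 6 (mod 10). Write n = 10j + 6. Then (10j + 6)³ = 1000j³ + 1800j² + 1080j + 216 = 10(100j³ + 180j² + 108j + 21) + 6, so n³ ≡ 6 (mod 10).

The biconditional holds.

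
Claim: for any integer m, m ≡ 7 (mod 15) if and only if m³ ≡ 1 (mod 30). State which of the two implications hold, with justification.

Forward direction. This fails: take m = 7. Then 7 ≡ 7 (mod 15), but 7³ = 343 ≡ 13 (mod 30), not 1.

Converse. This fails: take m = 1. Then 1³ = 1 ≡ 1 (mod 30), yet 1 ≡ 1 (mod 15), not 7.

Neither direction holds.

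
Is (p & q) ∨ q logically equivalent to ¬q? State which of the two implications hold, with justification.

(→) This fails. Under q = T, p = F, the left side is true but the right side is false.

(←) This fails. Under q = F, p = F, the left side is false but the right side is true.

Both directions fail.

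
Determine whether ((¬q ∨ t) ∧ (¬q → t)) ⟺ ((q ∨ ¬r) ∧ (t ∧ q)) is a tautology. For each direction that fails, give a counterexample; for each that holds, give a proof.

(⟹) This fails. Under t = T, q = F, r = F, the left side is true but the right side is false.

(⟸) Assume the antecedent. If t is true, (¬q ∨ t) ∧ (¬q → t) reduces to true regardless of the other variables. If t is false, the antecedent cannot hold. Either way (¬q ∨ t) ∧ (¬q → t) holds.

Not equivalent: only (⇐) holds.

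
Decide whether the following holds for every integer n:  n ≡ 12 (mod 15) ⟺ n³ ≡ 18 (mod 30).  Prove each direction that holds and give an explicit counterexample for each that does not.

Not equivalent: only (⇐) holds.

(→) This fails: take n = 27. Then 27 ≡ 12 (mod 15), but 27³ = 19683 ≡ 3 (mod 30), not 18.

(←) Conversely, the residues r modulo 30 with r³ ≡ 18 (mod 30) are exactly {12}, and each is ≡ 12 (mod 15).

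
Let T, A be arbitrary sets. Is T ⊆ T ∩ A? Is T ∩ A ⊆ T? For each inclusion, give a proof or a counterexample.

Reverse inclusion. Let x ∈ T ∩ A. Then x ∈ T ∩ A, from which x ∈ T.

Forward inclusion. This inclusion fails. Take T = {1}, A = ∅; then 1 ∈ T but 1 ∉ T ∩ A.

The sets are not equal: only the reverse inclusion holds.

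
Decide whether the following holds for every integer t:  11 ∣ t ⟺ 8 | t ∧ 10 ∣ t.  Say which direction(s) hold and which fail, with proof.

(→) This fails: take t = 11. Certainly 11 ∣ 11, but 8 ∤ 11.

(←) This fails: take t = 40. Both 8 ∣ 40 and 10 ∣ 40, yet 40 is not a multiple of 11 (since 40 = 3·11 + 7), so 11 ∤ 40.

Neither direction holds.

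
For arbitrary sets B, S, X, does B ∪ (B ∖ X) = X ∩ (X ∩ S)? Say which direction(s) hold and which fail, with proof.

(⊆) fails and (⊇) fails.

(⊆) This inclusion fails. Take B = {1}, S = ∅, X = ∅; then 1 ∈ B ∪ (B ∖ X) but 1 ∉ X ∩ (X ∩ S).

(⊇) This inclusion fails. Take B = ∅, S = {1}, X = {1}; then 1 ∈ X ∩ (X ∩ S) but 1 ∉ B ∪ (B ∖ X).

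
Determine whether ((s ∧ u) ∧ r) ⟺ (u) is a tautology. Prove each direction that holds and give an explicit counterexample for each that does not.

Only the forward direction holds.

(⇒) Assume the antecedent. If r is true, the antecedent forces (r = T, s = T, u = T), and u holds there. If r is false, the antecedent cannot hold. Either way u holds.

(⇐) This fails. Under r = F, s = F, u = T, the left side is false but the right side is true.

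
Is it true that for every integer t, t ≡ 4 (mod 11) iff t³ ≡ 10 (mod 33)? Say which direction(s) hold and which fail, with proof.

Neither implication holds.

Forward direction. This fails: take t = 4. Then 4 ≡ 4 (mod 11), but 4³ = 64 ≡ 31 (mod 33), not 10.

Converse. This fails: take t = 10. Then 10³ = 1000 ≡ 10 (mod 33), yet 10 ≡ 10 (mod 11), not 4.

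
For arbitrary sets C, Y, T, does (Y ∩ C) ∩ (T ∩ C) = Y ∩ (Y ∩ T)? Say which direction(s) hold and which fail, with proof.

(⊆) holds; (⊇) fails.

(⊇) This inclusion fails. Take C = ∅, Y = {1}, T = {1}; then 1 ∈ Y ∩ (Y ∩ T) but 1 ∉ (Y ∩ C) ∩ (T ∩ C).

(⊆) Let x ∈ (Y ∩ C) ∩ (T ∩ C). Then x ∈ C ∩ Y ∩ T, from which x ∈ Y ∩ (Y ∩ T).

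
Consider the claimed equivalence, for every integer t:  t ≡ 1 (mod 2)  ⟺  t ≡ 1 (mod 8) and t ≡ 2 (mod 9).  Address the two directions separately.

(⟹) This fails: t = 1 gives 1 ≡ 1 (mod 2) but 1 ≡ 1 (mod 9), so the conjunction on the right does not hold.

(⟸) Conversely, if t ≡ 1 (mod 8) and t ≡ 2 (mod 9), then by the Chinese remainder theorem t ≡ 65 (mod 72). Since 65 ≡ 1 (mod 2) and 2 ∣ 72, we get t ≡ 1 (mod 2).

(⇒) fails; (⇐) holds.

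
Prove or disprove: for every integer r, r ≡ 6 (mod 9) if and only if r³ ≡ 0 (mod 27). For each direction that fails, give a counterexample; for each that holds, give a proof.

Forward direction. Suppose r ≡ 6 (mod 9). Working modulo 27, r ∈ {6, 15, 24}; for each such r, r³ ≡ 0 (mod 27).

Converse. This fails: take r = 0. Then 0³ = 0 ≡ 0 (mod 27), yet 0 ≡ 0 (mod 9), not 6.

(⇒) holds; (⇐) fails.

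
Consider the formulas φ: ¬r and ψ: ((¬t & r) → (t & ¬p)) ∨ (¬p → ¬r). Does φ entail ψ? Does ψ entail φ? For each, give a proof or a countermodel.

Only the forward direction holds.

(→) Assume the antecedent. If r is true, the antecedent cannot hold. If r is false, the consequent reduces to true regardless of the other variables. Either way the consequent holds.

(←) This fails. Under r = T, p = T, t = F, the left side is false but the right side is true.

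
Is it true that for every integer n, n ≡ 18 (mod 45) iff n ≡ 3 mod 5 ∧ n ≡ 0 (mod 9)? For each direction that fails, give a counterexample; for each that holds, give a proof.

[⇐] If n ≡ 3 (mod 5) and n ≡ 0 (mod 9), then by the Chinese remainder theorem n ≡ 18 (mod 45). This is exactly n ≡ 18 (mod 45).

[⇒] Suppose n ≡ 18 (mod 45); write n = 45j + 18. Since 5 ∣ 45, reducing mod 5 gives n ≡ 18 ≡ 3 (mod 5); since 9 ∣ 45, reducing mod 9 gives n ≡ 18 ≡ 0 (mod 9).

Equivalent; both directions hold.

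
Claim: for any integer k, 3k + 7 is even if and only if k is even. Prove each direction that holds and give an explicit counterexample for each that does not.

(⇒) This fails: k = 5 gives 3k + 7 = 22, which is even, but 5 is odd, not even.

(⇐) This also fails: k = 6 is even, but 3k + 7 = 25 is odd, not even.

Neither implication holds.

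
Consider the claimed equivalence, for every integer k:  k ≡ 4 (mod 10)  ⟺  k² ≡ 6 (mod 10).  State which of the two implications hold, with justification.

(⇒) Suppose k ≡ 4 (mod 10). Write k = 10j + 4. Then (10j + 4)² = 100j² + 80j + 16 = 10(10j² + 8j + 1) + 6, so k² ≡ 6 (mod 10).

(⇐) This fails: take k = 6. Then 6² = 36 ≡ 6 (mod 10), yet 6 ≡ 6 (mod 10), not 4.

Only the forward direction holds.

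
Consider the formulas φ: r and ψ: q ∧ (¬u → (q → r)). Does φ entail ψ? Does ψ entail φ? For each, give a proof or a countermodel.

Neither implication holds.

Forward direction. This fails. Under q = F, r = T, u = F, the left side is true but the right side is false.

Converse. This fails. Under q = T, r = F, u = T, the left side is false but the right side is true.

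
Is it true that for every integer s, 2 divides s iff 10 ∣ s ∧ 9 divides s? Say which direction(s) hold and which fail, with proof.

Forward direction. This fails: take s = 2. Certainly 2 ∣ 2, but 10 ∤ 2.

Converse. Suppose 10 ∣ s and 9 ∣ s. Any common multiple of 10 and 9 is a multiple of their lcm; here gcd(10, 9) = 1, so lcm(10, 9) = 10·9 = 90, so 90 ∣ s. Since 2 ∣ 90, it follows that 2 ∣ s.

(⇒) fails; (⇐) holds.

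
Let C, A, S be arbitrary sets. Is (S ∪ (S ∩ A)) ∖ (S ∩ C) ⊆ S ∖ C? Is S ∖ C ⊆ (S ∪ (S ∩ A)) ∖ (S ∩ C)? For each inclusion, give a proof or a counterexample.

Forward inclusion. Let x ∈ (S ∪ (S ∩ A)) ∖ (S ∩ C). Then either x ∈ S and x ∉ C, A; or x ∈ A ∩ S and x ∉ C. In each case x ∈ S ∖ C, so (S ∪ (S ∩ A)) ∖ (S ∩ C) ⊆ S ∖ C.

Reverse inclusion. Let x ∈ S ∖ C. Then either x ∈ S and x ∉ C, A; or x ∈ A ∩ S and x ∉ C. In each case x ∈ (S ∪ (S ∩ A)) ∖ (S ∩ C), so S ∖ C ⊆ (S ∪ (S ∩ A)) ∖ (S ∩ C).

Both inclusions hold; the sets are equal.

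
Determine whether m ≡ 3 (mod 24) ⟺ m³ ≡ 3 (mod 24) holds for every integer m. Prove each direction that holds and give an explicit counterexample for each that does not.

[⇒] Suppose m ≡ 3 (mod 24). Write m = 24j + 3. Then (24j + 3)³ = 13824j³ + 5184j² + 648j + 27 = 24(576j³ + 216j² + 27j + 1) + 3, so m³ ≡ 3 (mod 24).

[⇐] Conversely, suppose m³ ≡ 3 (mod 24). The only residue r in {0, …, 23} with r³ ≡ 3 (mod 24) is r = 3, so m ≡ 3 (mod 24).

Both directions hold; the statement is true.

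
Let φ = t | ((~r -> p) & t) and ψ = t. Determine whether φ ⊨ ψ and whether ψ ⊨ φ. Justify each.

Equivalent; both directions hold.

(⇒) Assume the antecedent. If r is true, the antecedent forces (r = T, p = F, t = T) or (r = T, p = T, t = T), and t holds there. If r is false, the antecedent forces (r = F, p = F, t = T) or (r = F, p = T, t = T), and t holds there. Either way t holds.

(⇐) Assume the antecedent. If r is true, the antecedent forces (r = T, p = F, t = T) or (r = T, p = T, t = T), and t | ((~r -> p) & t) holds there. If r is false, the antecedent forces (r = F, p = F, t = T) or (r = F, p = T, t = T), and t | ((~r -> p) & t) holds there. Either way t | ((~r -> p) & t) holds.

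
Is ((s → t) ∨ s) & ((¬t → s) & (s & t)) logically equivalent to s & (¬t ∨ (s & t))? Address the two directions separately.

(→) Assume the antecedent. If s is true, s & (¬t ∨ (s & t)) reduces to true regardless of the other variables. If s is false, the antecedent cannot hold. Either way s & (¬t ∨ (s & t)) holds.

(←) This fails. Under s = T, t = F, the left side is false but the right side is true.

Only the forward implication holds.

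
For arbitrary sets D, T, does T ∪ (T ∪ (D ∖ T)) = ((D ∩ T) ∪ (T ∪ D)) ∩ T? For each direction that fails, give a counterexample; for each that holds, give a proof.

(⊆) fails; (⊇) holds.

Forward inclusion. This inclusion fails. Take D = {1}, T = ∅; then 1 ∈ T ∪ (T ∪ (D ∖ T)) but 1 ∉ ((D ∩ T) ∪ (T ∪ D)) ∩ T.

Reverse inclusion. Let x ∈ ((D ∩ T) ∪ (T ∪ D)) ∩ T. Then either x ∈ T and x ∉ D; or x ∈ D ∩ T. In each case x ∈ T ∪ (T ∪ (D ∖ T)), so ((D ∩ T) ∪ (T ∪ D)) ∩ T ⊆ T ∪ (T ∪ (D ∖ T)).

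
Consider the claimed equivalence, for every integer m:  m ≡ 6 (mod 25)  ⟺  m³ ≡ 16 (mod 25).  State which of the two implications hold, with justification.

Forward direction. Suppose m ≡ 6 (mod 25). Write m = 25j + 6. Then (25j + 6)³ = 15625j³ + 11250j² + 2700j + 216 = 25(625j³ + 450j² + 108j + 8) + 16, so m³ ≡ 16 (mod 25).

Converse. Suppose m³ ≡ 16 (mod 25). The only residue r in {0, …, 24} with r³ ≡ 16 (mod 25) is r = 6, so m ≡ 6 (mod 25).

Equivalent; both directions hold.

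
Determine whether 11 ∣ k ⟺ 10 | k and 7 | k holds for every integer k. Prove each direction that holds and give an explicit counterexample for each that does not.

(⇒) fails and (⇐) fails.

Forward direction. This fails: take k = 11. Certainly 11 ∣ 11, but 10 ∤ 11.

Converse. This fails: take k = 70. Both 10 ∣ 70 and 7 ∣ 70, yet 70 is not a multiple of 11 (since 70 = 6·11 + 4), so 11 ∤ 70.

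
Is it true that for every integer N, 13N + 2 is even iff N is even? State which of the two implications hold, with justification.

Both directions hold; the statement is true.

(←) Suppose N is even; write N = 2j. Then 13N + 2 = 13·(2j) + 2 = 2·13j + 2, which is even.

(→) Suppose 13N + 2 is even. Since 13 is odd, 13N and N have the same parity, so 13N + 2 ≡ N + 2 (mod 2). As 2 is even, 13N + 2 is even exactly when N is even. Thus N is even.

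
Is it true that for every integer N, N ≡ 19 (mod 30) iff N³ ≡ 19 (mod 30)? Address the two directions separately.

Both implications hold.

(⇒) Suppose N ≡ 19 (mod 30). Write N = 30j + 19. Then (30j + 19)³ = 27000j³ + 51300j² + 32490j + 6859 = 30(900j³ + 1710j² + 1083j + 228) + 19, so N³ ≡ 19 (mod 30).

(⇐) Conversely, suppose N³ ≡ 19 (mod 30). The only residue r in {0, …, 29} with r³ ≡ 19 (mod 30) is r = 19, so N ≡ 19 (mod 30).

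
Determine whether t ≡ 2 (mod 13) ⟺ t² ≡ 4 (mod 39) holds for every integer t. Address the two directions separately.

(⇒) fails and (⇐) fails.

(⟹) This fails: take t = 15. Then 15 ≡ 2 (mod 13), but 15² = 225 ≡ 30 (mod 39), not 4.

(⟸) This fails: take t = 11. Then 11² = 121 ≡ 4 (mod 39), yet 11 ≡ 11 (mod 13), not 2.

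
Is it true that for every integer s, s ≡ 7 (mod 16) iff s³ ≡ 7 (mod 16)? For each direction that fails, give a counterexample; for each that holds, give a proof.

Forward direction. Suppose s ≡ 7 (mod 16). Write s = 16j + 7. Then (16j + 7)³ = 4096j³ + 5376j² + 2352j + 343 = 16(256j³ + 336j² + 147j + 21) + 7, so s³ ≡ 7 (mod 16).

Converse. Suppose s³ ≡ 7 (mod 16). The only residue r in {0, …, 15} with r³ ≡ 7 (mod 16) is r = 7, so s ≡ 7 (mod 16).

Both directions hold.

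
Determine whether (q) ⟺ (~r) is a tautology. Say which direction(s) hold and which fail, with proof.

Neither direction holds.

Forward direction. This fails. Under r = T, q = T, the left side is true but the right side is false.

Converse. This fails. Under r = F, q = F, the left side is false but the right side is true.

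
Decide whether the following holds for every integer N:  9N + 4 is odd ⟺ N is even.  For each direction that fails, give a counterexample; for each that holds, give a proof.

Neither direction holds.

(→) This fails: N = 7 gives 9N + 4 = 67, which is odd, but 7 is odd, not even.

(←) This also fails: N = 0 is even, but 9N + 4 = 4 is even, not odd.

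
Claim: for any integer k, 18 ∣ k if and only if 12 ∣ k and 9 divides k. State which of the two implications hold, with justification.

Forward direction. This fails: take k = 18. Certainly 18 ∣ 18, but 12 ∤ 18.

Converse. Suppose 12 ∣ k and 9 ∣ k. Any common multiple of 12 and 9 is a multiple of their lcm; here lcm(12, 9) = 12·9/gcd(12, 9) = 108/3 = 36, so 36 ∣ k. Since 18 ∣ 36, it follows that 18 ∣ k.

The forward direction fails; the converse holds.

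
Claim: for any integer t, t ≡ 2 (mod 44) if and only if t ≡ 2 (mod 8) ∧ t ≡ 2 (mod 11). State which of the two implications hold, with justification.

Not equivalent: only (⇐) holds.

(←) If t ≡ 2 (mod 8) and t ≡ 2 (mod 11), then by the Chinese remainder theorem t ≡ 2 (mod 88). Since 2 ≡ 2 (mod 44) and 44 ∣ 88, we get t ≡ 2 (mod 44).

(→) This fails: t = 46 gives 46 ≡ 2 (mod 44) but 46 ≡ 6 (mod 8), so the conjunction on the right does not hold.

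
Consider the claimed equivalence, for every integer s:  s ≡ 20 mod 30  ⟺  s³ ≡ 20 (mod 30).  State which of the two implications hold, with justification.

[⇒] Suppose s ≡ 20 mod 30. Write s = 30j + 20. Then (30j + 20)³ = 27000j³ + 54000j² + 36000j + 8000 = 30(900j³ + 1800j² + 1200j + 266) + 20, so s³ ≡ 20 (mod 30).

[⇐] Conversely, suppose s³ ≡ 20 (mod 30). The only residue r in {0, …, 29} with r³ ≡ 20 (mod 30) is r = 20, so s ≡ 20 (mod 30).

Equivalent; both directions hold.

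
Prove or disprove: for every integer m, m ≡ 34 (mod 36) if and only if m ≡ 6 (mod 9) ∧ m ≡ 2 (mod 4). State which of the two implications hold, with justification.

(⟹) This fails: m = 34 gives 34 ≡ 34 (mod 36) but 34 ≡ 7 (mod 9), so the conjunction on the right does not hold.

(⟸) This fails: m = 6 satisfies both congruences on the right (6 ≡ 6 mod 9 and 6 ≡ 2 mod 4) yet 6 ≡ 6 (mod 36), not 34.

Both directions fail.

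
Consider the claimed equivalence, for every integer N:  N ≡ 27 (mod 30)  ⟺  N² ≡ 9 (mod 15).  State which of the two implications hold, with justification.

Forward direction. Suppose N ≡ 27 (mod 30). Then N² ≡ 27² = 729 (mod 30), and since 15 ∣ 30, also N² ≡ 9 (mod 15).

Converse. This fails: take N = 3. Then 3² = 9 ≡ 9 (mod 15), yet 3 ≡ 3 (mod 30), not 27.

The forward direction holds; the converse fails.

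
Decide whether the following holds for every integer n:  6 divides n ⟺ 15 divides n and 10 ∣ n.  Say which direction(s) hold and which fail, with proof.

[⇒] This fails: take n = 6. Certainly 6 ∣ 6, but 15 ∤ 6.

[⇐] Suppose 15 ∣ n and 10 ∣ n. Any common multiple of 15 and 10 is a multiple of their lcm; here lcm(15, 10) = 15·10/gcd(15, 10) = 150/5 = 30, so 30 ∣ n. Since 6 ∣ 30, it follows that 6 ∣ n.

The forward direction fails; the converse holds.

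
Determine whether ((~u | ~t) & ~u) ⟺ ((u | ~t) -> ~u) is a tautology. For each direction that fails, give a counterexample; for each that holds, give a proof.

The biconditional holds.

(⇒) Assume the antecedent. If t is true, the antecedent forces (t = T, u = F), and (u | ~t) -> ~u holds there. If t is false, the antecedent forces (t = F, u = F), and (u | ~t) -> ~u holds there. Either way (u | ~t) -> ~u holds.

(⇐) Assume the antecedent. If t is true, the antecedent forces (t = T, u = F), and (~u | ~t) & ~u holds there. If t is false, the antecedent forces (t = F, u = F), and (~u | ~t) & ~u holds there. Either way (~u | ~t) & ~u holds.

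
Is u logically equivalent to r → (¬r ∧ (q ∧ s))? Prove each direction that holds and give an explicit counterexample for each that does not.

(⟹) This fails. Under r = T, s = F, u = T, q = F, the left side is true but the right side is false.

(⟸) This fails. Under r = F, s = F, u = F, q = F, the left side is false but the right side is true.

Neither implication holds.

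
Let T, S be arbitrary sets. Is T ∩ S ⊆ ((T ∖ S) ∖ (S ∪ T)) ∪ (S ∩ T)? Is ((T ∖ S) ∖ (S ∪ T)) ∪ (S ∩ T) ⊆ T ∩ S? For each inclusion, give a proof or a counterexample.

The two sets are equal.

(⟹) Let x ∈ T ∩ S. Then x ∈ T ∩ S, from which x ∈ ((T ∖ S) ∖ (S ∪ T)) ∪ (S ∩ T).

(⟸) Let x ∈ ((T ∖ S) ∖ (S ∪ T)) ∪ (S ∩ T). Then x ∈ T ∩ S, from which x ∈ T ∩ S.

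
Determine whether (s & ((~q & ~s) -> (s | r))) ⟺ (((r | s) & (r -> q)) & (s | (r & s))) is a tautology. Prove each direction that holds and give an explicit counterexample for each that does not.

(⇒) fails; (⇐) holds.

(→) This fails. Under q = F, s = T, r = T, the left side is true but the right side is false.

(←) Assume the antecedent. If q is true, the antecedent forces (q = T, s = T, r = F) or (q = T, s = T, r = T), and s & ((~q & ~s) -> (s | r)) holds there. If q is false, the antecedent forces (q = F, s = T, r = F), and s & ((~q & ~s) -> (s | r)) holds there. Either way s & ((~q & ~s) -> (s | r)) holds.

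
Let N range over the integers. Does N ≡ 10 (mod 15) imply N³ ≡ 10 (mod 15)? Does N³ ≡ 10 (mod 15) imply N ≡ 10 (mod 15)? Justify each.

(⇒) Suppose N ≡ 10 (mod 15). Write N = 15j + 10. Then (15j + 10)³ = 3375j³ + 6750j² + 4500j + 1000 = 15(225j³ + 450j² + 300j + 66) + 10, so N³ ≡ 10 (mod 15).

(⇐) Conversely, suppose N³ ≡ 10 (mod 15). The only residue r in {0, …, 14} with r³ ≡ 10 (mod 15) is r = 10, so N ≡ 10 (mod 15).

Both directions hold; the statement is true.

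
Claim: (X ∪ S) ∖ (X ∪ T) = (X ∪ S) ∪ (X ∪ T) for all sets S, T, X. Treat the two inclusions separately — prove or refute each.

(⊆) Let x ∈ (X ∪ S) ∖ (X ∪ T). Then x ∈ S and x ∉ T, X, from which x ∈ (X ∪ S) ∪ (X ∪ T).

(⊇) This inclusion fails. Take S = ∅, T = {1}, X = ∅; then 1 ∈ (X ∪ S) ∪ (X ∪ T) but 1 ∉ (X ∪ S) ∖ (X ∪ T).

(⊆) holds; (⊇) fails.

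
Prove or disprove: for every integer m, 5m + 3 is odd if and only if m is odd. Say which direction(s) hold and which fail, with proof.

Forward direction. This fails: m = 4 gives 5m + 3 = 23, which is odd, but 4 is even, not odd.

Converse. This also fails: m = 3 is odd, but 5m + 3 = 18 is even, not odd.

Neither direction holds.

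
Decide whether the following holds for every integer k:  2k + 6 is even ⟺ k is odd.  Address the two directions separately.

Only the converse holds.

[⇒] This fails: take k = 4. Then 2k + 6 = 14, which is even, yet k = 4 is even, not odd.

[⇐] Suppose k is odd. Since 2 is even, 2k is even for every k, so 2k + 6 has the same parity as 6, which is even. Hence 2k + 6 is even.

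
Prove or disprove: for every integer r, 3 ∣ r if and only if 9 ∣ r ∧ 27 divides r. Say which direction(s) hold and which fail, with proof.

(⟹) This fails: take r = 3. Certainly 3 ∣ 3, but 9 ∤ 3.

(⟸) Suppose 9 ∣ r and 27 ∣ r. Any common multiple of 9 and 27 is a multiple of their lcm; here lcm(9, 27) = 9·27/gcd(9, 27) = 243/9 = 27, so 27 ∣ r. Since 3 ∣ 27, it follows that 3 ∣ r.

Only the converse holds.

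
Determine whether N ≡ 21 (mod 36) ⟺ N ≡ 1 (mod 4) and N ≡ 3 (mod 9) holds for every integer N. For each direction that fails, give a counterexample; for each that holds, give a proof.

Converse. If N ≡ 1 (mod 4) and N ≡ 3 (mod 9), then by the Chinese remainder theorem N ≡ 21 (mod 36). This is exactly N ≡ 21 (mod 36).

Forward direction. Suppose N ≡ 21 (mod 36); write N = 36j + 21. Since 4 ∣ 36, reducing mod 4 gives N ≡ 21 ≡ 1 (mod 4); since 9 ∣ 36, reducing mod 9 gives N ≡ 21 ≡ 3 (mod 9).

Both implications hold.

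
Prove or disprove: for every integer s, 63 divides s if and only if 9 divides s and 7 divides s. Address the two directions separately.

Both implications hold.

[⇐] Suppose 9 ∣ s and 7 ∣ s. Any common multiple of 9 and 7 is a multiple of their lcm; here gcd(9, 7) = 1, so lcm(9, 7) = 9·7 = 63, so 63 ∣ s.

[⇒] If 63 ∣ s, write s = 63q. Since 63 = 7·9, s = 9·(7q), so 9 ∣ s; and since 63 = 9·7, s = 7·(9q), so 7 ∣ s.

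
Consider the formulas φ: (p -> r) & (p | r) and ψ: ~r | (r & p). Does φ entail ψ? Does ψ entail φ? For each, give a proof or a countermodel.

Both directions fail.

(⟹) This fails. Under r = T, p = F, the left side is true but the right side is false.

(⟸) This fails. Under r = F, p = F, the left side is false but the right side is true.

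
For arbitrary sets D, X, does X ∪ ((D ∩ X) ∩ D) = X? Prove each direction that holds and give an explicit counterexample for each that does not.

Both inclusions hold.

(⊆) Let x ∈ X ∪ ((D ∩ X) ∩ D). Then either x ∈ X and x ∉ D; or x ∈ D ∩ X. In each case x ∈ X, so X ∪ ((D ∩ X) ∩ D) ⊆ X.

(⊇) Let x ∈ X. Then either x ∈ X and x ∉ D; or x ∈ D ∩ X. In each case x ∈ X ∪ ((D ∩ X) ∩ D), so X ⊆ X ∪ ((D ∩ X) ∩ D).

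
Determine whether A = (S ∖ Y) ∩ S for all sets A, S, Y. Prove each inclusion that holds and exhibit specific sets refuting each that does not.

Neither inclusion holds.

Forward inclusion. This inclusion fails. Take A = {1}, S = ∅, Y = ∅; then 1 ∈ A but 1 ∉ (S ∖ Y) ∩ S.

Reverse inclusion. This inclusion fails. Take A = ∅, S = {1}, Y = ∅; then 1 ∈ (S ∖ Y) ∩ S but 1 ∉ A.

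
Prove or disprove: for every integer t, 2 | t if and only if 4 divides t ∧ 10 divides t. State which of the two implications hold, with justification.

(←) Suppose 4 ∣ t and 10 ∣ t. Any common multiple of 4 and 10 is a multiple of their lcm; here lcm(4, 10) = 4·10/gcd(4, 10) = 40/2 = 20, so 20 ∣ t. Since 2 ∣ 20, it follows that 2 ∣ t.

(→) This fails: take t = 2. Certainly 2 ∣ 2, but 4 ∤ 2.

Not equivalent: only (⇐) holds.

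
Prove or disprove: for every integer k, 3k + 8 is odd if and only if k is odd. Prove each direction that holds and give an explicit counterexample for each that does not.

[⇒] Suppose 3k + 8 is odd. Since 3 is odd, 3k and k have the same parity, so 3k + 8 ≡ k + 8 (mod 2). As 8 is even, 3k + 8 is odd exactly when k is odd. Thus k is odd.

[⇐] Conversely, suppose k is odd; write k = 2j + 1. Then 3k + 8 = 3·(2j + 1) + 8 = 2·3j + 11, which is odd.

Both directions hold.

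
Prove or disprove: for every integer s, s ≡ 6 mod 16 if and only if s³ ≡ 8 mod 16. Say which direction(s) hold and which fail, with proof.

The forward direction holds; the converse fails.

(←) This fails: take s = 2. Then 2³ = 8 ≡ 8 (mod 16), yet 2 ≡ 2 (mod 16), not 6.

(→) Suppose s ≡ 6 mod 16. Write s = 16j + 6. Then (16j + 6)³ = 4096j³ + 4608j² + 1728j + 216 = 16(256j³ + 288j² + 108j + 13) + 8, so s³ ≡ 8 (mod 16).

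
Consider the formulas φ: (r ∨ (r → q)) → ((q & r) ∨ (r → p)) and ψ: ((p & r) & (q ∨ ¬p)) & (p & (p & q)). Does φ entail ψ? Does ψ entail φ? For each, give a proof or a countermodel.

(⇒) fails; (⇐) holds.

(→) This fails. Under r = F, p = F, q = F, the left side is true but the right side is false.

(←) Assume the antecedent. If r is true, the antecedent forces (r = T, p = T, q = T), and the consequent holds there. If r is false, the antecedent cannot hold. Either way the consequent holds.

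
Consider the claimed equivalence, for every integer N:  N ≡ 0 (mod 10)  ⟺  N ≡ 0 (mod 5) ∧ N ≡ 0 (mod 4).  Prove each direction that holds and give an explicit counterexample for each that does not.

Not equivalent: only (⇐) holds.

(←) If N ≡ 0 (mod 5) and N ≡ 0 (mod 4), then by the Chinese remainder theorem N ≡ 0 (mod 20). Since 0 ≡ 0 (mod 10) and 10 ∣ 20, we get N ≡ 0 (mod 10).

(→) This fails: N = 10 gives 10 ≡ 0 (mod 10) but 10 ≡ 2 (mod 4), so the conjunction on the right does not hold.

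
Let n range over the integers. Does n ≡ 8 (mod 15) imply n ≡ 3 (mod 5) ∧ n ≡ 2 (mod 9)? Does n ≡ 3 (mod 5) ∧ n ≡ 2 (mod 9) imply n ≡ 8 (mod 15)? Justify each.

Not equivalent: only (⇐) holds.

[⇐] If n ≡ 3 (mod 5) and n ≡ 2 (mod 9), then by the Chinese remainder theorem n ≡ 38 (mod 45). Since 38 ≡ 8 (mod 15) and 15 ∣ 45, we get n ≡ 8 (mod 15).

[⇒] This fails: n = 8 gives 8 ≡ 8 (mod 15) but 8 ≡ 8 (mod 9), so the conjunction on the right does not hold.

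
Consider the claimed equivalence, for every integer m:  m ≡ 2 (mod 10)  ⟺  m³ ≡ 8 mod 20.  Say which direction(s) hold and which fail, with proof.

Both implications hold.

(→) Suppose m ≡ 2 (mod 10). Working modulo 20, m ∈ {2, 12}; for each such r, r³ ≡ 8 (mod 20).

(←) Conversely, the residues r modulo 20 with r³ ≡ 8 (mod 20) are exactly {2, 12}, and each is ≡ 2 (mod 10).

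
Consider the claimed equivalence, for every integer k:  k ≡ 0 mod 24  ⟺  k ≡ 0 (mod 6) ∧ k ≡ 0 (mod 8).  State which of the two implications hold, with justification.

Equivalent; both directions hold.

(⟸) If k ≡ 0 (mod 6) and k ≡ 0 (mod 8), then by the Chinese remainder theorem k ≡ 0 (mod 24). This is exactly k ≡ 0 (mod 24).

(⟹) Suppose k ≡ 0 (mod 24); write k = 24j + 0. Since 6 ∣ 24, reducing mod 6 gives k ≡ 0 (mod 6); since 8 ∣ 24, reducing mod 8 gives k ≡ 0 (mod 8).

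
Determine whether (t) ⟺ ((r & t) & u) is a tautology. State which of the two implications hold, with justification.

Only the reverse direction holds.

(⇐) Assume the antecedent. If r is true, the antecedent forces (r = T, u = T, t = T), and t holds there. If r is false, the antecedent cannot hold. Either way t holds.

(⇒) This fails. Under r = F, u = F, t = T, the left side is true but the right side is false.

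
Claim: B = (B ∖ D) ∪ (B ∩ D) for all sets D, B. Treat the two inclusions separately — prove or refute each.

(⟹) Let x ∈ B. Then either x ∈ B and x ∉ D; or x ∈ D ∩ B. In each case x ∈ (B ∖ D) ∪ (B ∩ D), so B ⊆ (B ∖ D) ∪ (B ∩ D).

(⟸) Let x ∈ (B ∖ D) ∪ (B ∩ D). Then either x ∈ B and x ∉ D; or x ∈ D ∩ B. In each case x ∈ B, so (B ∖ D) ∪ (B ∩ D) ⊆ B.

The two sets are equal.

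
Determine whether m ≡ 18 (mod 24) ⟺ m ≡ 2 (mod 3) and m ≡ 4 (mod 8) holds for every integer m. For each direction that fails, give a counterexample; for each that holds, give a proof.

Both directions fail.

[⇒] This fails: m = 18 gives 18 ≡ 18 (mod 24) but 18 ≡ 0 (mod 3), so the conjunction on the right does not hold.

[⇐] This fails: m = 20 satisfies both congruences on the right (20 ≡ 2 mod 3 and 20 ≡ 4 mod 8) yet 20 ≡ 20 (mod 24), not 18.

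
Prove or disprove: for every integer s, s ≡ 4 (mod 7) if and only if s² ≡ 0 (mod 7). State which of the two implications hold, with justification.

Neither direction holds.

(⇒) This fails: take s = 4. Then 4 ≡ 4 (mod 7), but 4² = 16 ≡ 2 (mod 7), not 0.

(⇐) This fails: take s = 0. Then 0² = 0 ≡ 0 (mod 7), yet 0 ≡ 0 (mod 7), not 4.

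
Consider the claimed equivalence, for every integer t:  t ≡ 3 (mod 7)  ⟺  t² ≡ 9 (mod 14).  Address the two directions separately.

(⟹) This fails: take t = 10. Then 10 ≡ 3 (mod 7), but 10² = 100 ≡ 2 (mod 14), not 9.

(⟸) This fails: take t = 11. Then 11² = 121 ≡ 9 (mod 14), yet 11 ≡ 4 (mod 7), not 3.

(⇒) fails and (⇐) fails.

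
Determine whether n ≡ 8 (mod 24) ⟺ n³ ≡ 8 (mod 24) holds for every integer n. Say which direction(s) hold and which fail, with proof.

[⇒] Suppose n ≡ 8 (mod 24). Write n = 24j + 8. Then (24j + 8)³ = 13824j³ + 13824j² + 4608j + 512 = 24(576j³ + 576j² + 192j + 21) + 8, so n³ ≡ 8 (mod 24).

[⇐] This fails: take n = 2. Then 2³ = 8 ≡ 8 (mod 24), yet 2 ≡ 2 (mod 24), not 8.

Only the forward direction holds.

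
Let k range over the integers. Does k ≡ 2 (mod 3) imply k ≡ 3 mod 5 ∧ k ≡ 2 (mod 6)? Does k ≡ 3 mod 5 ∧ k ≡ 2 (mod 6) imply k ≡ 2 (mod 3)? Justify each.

Forward direction. This fails: k = 2 gives 2 ≡ 2 (mod 3) but 2 ≡ 2 (mod 5), so the conjunction on the right does not hold.

Converse. If k ≡ 3 (mod 5) and k ≡ 2 (mod 6), then by the Chinese remainder theorem k ≡ 8 (mod 30). Since 8 ≡ 2 (mod 3) and 3 ∣ 30, we get k ≡ 2 (mod 3).

The forward direction fails; the converse holds.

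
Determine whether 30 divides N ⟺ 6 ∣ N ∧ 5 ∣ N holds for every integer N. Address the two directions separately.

Both implications hold.

Forward direction. If 30 ∣ N, write N = 30q. Since 30 = 5·6, N = 6·(5q), so 6 ∣ N; and since 30 = 6·5, N = 5·(6q), so 5 ∣ N.

Converse. Suppose 6 ∣ N and 5 ∣ N. Any common multiple of 6 and 5 is a multiple of their lcm; here gcd(6, 5) = 1, so lcm(6, 5) = 6·5 = 30, so 30 ∣ N.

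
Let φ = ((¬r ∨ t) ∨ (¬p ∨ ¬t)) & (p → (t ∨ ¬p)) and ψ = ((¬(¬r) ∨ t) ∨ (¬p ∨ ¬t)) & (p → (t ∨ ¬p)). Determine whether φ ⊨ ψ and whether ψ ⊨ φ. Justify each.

Both implications hold.

(⟹) Assume the antecedent. If t is true, the consequent reduces to true regardless of the other variables. If t is false, the antecedent forces (r = F, t = F, p = F) or (r = T, t = F, p = F), and the consequent holds there. Either way the consequent holds.

(⟸) Assume the antecedent. If t is true, the consequent reduces to true regardless of the other variables. If t is false, the antecedent forces (r = F, t = F, p = F) or (r = T, t = F, p = F), and the consequent holds there. Either way the consequent holds.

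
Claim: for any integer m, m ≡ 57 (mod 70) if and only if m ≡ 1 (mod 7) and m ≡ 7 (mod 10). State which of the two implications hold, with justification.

Both implications hold.

Forward direction. Suppose m ≡ 57 (mod 70); write m = 70j + 57. Since 7 ∣ 70, reducing mod 7 gives m ≡ 57 ≡ 1 (mod 7); since 10 ∣ 70, reducing mod 10 gives m ≡ 57 ≡ 7 (mod 10).

Converse. If m ≡ 1 (mod 7) and m ≡ 7 (mod 10), then by the Chinese remainder theorem m ≡ 57 (mod 70). This is exactly m ≡ 57 (mod 70).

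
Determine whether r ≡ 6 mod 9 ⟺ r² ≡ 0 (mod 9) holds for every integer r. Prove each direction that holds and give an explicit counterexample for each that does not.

(⇒) holds; (⇐) fails.

(⟹) Suppose r ≡ 6 mod 9. Write r = 9j + 6. Then (9j + 6)² = 81j² + 108j + 36 = 9(9j² + 12j + 4) + 0, so r² ≡ 0 (mod 9).

(⟸) This fails: take r = 0. Then 0² = 0 ≡ 0 (mod 9), yet 0 ≡ 0 (mod 9), not 6.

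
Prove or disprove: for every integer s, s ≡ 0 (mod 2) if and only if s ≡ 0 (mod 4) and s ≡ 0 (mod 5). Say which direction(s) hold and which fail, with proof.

Not equivalent: only (⇐) holds.

Forward direction. This fails: s = 2 gives 2 ≡ 0 (mod 2) but 2 ≡ 2 (mod 4), so the conjunction on the right does not hold.

Converse. If s ≡ 0 (mod 4) and s ≡ 0 (mod 5), then by the Chinese remainder theorem s ≡ 0 (mod 20). Since 0 ≡ 0 (mod 2) and 2 ∣ 20, we get s ≡ 0 (mod 2).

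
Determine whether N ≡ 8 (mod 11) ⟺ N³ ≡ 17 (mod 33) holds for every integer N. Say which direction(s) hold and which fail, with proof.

The forward direction fails; the converse holds.

[⇒] This fails: take N = 19. Then 19 ≡ 8 (mod 11), but 19³ = 6859 ≡ 28 (mod 33), not 17.

[⇐] Conversely, the residues r modulo 33 with r³ ≡ 17 (mod 33) are exactly {8}, and each is ≡ 8 (mod 11).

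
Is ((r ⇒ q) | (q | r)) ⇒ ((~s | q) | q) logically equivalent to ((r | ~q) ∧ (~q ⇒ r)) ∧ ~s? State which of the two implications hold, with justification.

(←) Assume the antecedent. If q is true, the consequent reduces to true regardless of the other variables. If q is false, the antecedent forces (q = F, s = F, r = T), and the consequent holds there. Either way the consequent holds.

(→) This fails. Under q = F, s = F, r = F, the left side is true but the right side is false.

The forward direction fails; the converse holds.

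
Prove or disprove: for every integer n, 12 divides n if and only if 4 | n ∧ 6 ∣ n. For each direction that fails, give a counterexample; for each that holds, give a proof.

Equivalent; both directions hold.

Forward direction. If 12 ∣ n, write n = 12q. Since 12 = 3·4, n = 4·(3q), so 4 ∣ n; and since 12 = 2·6, n = 6·(2q), so 6 ∣ n.

Converse. Suppose 4 ∣ n and 6 ∣ n. Any common multiple of 4 and 6 is a multiple of their lcm; here lcm(4, 6) = 4·6/gcd(4, 6) = 24/2 = 12, so 12 ∣ n.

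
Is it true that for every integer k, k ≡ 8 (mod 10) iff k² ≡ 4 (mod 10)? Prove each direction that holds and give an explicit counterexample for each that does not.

(⟹) Suppose k ≡ 8 (mod 10). Write k = 10j + 8. Then (10j + 8)² = 100j² + 160j + 64 = 10(10j² + 16j + 6) + 4, so k² ≡ 4 (mod 10).

(⟸) This fails: take k = 2. Then 2² = 4 ≡ 4 (mod 10), yet 2 ≡ 2 (mod 10), not 8.

Only the forward implication holds.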